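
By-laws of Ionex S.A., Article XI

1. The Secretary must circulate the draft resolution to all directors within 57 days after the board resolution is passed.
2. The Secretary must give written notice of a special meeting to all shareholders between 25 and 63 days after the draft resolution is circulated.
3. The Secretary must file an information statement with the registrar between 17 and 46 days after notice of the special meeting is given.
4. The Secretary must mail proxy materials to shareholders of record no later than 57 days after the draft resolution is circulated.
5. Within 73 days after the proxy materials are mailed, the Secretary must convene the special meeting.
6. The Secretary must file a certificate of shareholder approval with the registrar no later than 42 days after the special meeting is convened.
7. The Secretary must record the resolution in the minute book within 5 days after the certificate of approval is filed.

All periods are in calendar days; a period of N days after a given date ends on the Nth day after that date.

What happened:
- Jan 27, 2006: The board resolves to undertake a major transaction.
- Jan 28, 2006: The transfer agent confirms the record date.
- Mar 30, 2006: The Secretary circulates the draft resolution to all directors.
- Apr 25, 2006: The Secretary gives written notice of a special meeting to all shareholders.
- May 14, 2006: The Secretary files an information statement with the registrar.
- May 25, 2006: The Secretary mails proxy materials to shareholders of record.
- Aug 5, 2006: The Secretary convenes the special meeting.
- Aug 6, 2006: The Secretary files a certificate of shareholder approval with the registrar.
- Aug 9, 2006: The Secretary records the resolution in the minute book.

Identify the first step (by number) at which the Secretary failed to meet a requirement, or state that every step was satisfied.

Step 1

Step 1 — counting 57 days from Jan 27, 2006 (when the board resolution is passed) gives a deadline of Mar 25, 2006; done Mar 30, 2006 — 5 days late.
The procedure was therefore not followed at step 1.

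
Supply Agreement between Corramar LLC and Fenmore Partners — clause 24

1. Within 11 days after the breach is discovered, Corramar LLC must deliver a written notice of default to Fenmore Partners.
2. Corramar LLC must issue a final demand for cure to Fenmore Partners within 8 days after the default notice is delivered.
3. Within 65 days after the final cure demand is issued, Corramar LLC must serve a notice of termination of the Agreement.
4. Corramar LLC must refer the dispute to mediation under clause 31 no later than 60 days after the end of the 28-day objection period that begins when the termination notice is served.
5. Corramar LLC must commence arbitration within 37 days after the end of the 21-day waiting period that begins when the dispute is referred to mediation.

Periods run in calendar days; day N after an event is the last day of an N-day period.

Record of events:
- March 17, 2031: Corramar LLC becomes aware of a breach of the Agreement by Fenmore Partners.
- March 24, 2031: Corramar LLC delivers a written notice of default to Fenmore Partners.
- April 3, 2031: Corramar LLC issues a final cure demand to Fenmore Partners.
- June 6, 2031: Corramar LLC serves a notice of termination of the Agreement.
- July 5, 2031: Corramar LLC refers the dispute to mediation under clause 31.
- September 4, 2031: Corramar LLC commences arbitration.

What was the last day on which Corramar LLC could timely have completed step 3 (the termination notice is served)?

Step 3 runs from April 3, 2031, when the final cure demand is issued. 65 days after April 3, 2031 is June 7, 2031.

June 7, 2031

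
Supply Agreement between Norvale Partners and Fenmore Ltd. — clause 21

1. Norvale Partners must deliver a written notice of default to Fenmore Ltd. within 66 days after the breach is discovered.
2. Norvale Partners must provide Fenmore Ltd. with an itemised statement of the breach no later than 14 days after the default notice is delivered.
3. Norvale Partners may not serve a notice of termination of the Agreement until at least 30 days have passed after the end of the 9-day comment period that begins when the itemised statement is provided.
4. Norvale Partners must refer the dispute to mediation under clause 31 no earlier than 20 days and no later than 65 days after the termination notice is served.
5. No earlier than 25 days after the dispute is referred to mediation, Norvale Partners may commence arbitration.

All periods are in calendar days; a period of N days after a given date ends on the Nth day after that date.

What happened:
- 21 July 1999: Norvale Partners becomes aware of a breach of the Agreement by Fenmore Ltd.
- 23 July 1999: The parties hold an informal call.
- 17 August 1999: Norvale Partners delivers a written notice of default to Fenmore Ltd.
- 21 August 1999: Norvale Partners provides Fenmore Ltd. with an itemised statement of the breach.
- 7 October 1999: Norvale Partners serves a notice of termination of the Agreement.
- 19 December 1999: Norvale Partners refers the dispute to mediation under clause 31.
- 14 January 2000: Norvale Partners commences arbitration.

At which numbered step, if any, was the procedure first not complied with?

(1) due by 21 July 1999 + 66 days = 25 September 1999; done 17 August 1999 — timely.
(2) due by 17 August 1999 + 14 days = 31 August 1999; completed 21 August 1999, before the deadline.
(3) permitted from 30 August 1999 + 30 days = 29 September 1999 onward; done 7 October 1999 — permitted.
(4) the permitted window runs from 7 October 1999 + 20 = 27 October 1999 to 7 October 1999 + 65 = 11 December 1999; 19 December 1999 is 8 days past the end of the window.
That is the first point of non-compliance.

Step 4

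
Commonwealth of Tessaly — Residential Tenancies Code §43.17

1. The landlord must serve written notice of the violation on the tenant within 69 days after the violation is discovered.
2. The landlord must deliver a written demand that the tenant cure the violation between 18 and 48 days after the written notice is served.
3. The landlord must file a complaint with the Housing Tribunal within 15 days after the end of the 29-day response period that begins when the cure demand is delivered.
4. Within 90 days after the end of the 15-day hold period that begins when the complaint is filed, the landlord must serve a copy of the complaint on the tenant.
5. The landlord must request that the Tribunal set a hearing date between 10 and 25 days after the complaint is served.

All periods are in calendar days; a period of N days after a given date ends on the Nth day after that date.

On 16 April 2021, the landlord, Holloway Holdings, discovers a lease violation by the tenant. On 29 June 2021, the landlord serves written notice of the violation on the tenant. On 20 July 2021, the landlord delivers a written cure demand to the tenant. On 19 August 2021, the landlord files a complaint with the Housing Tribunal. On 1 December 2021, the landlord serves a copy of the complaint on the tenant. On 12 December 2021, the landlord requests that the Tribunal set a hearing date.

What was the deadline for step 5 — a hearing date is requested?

26 December 2021

Step 5 runs from 1 December 2021, when the complaint is served. The window is 10–25 days after 1 December 2021; it closes on 26 December 2021.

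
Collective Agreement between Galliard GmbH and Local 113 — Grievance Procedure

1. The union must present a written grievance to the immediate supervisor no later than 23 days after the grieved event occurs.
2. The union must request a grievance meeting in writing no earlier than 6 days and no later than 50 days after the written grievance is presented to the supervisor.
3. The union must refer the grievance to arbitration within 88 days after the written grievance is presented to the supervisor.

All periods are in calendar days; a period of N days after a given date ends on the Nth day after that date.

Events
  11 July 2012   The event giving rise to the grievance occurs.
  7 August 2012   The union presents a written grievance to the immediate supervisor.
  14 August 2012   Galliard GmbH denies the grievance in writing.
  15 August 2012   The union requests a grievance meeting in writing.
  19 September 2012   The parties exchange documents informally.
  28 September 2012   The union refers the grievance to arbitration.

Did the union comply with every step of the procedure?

Step 1 — counting 23 days from 11 July 2012 (when the grieved event occurs) gives a deadline of 3 August 2012; 7 August 2012 misses that deadline by 4 days.
The analysis stops there.

No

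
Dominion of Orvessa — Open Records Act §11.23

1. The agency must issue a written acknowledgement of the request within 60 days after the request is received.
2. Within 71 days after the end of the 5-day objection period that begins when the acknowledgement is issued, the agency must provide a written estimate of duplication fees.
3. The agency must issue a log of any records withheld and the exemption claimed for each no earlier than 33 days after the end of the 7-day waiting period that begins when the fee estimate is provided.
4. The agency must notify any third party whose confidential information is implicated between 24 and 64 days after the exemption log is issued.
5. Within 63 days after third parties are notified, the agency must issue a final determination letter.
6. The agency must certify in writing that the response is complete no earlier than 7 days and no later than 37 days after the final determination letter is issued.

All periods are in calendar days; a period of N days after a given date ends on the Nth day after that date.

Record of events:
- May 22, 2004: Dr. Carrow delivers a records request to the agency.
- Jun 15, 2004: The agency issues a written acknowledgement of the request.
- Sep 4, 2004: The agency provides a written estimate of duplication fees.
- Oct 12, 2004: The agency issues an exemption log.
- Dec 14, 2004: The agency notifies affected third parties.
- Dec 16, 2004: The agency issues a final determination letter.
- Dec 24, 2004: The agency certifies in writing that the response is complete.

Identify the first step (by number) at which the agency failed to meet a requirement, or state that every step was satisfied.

Step 2

(1) due by May 22, 2004 + 60 days = Jul 21, 2004; completed Jun 15, 2004, before the deadline.
(2) due by Jun 20, 2004 + 71 days = Aug 30, 2004; not done until Sep 4, 2004, 5 days after the deadline.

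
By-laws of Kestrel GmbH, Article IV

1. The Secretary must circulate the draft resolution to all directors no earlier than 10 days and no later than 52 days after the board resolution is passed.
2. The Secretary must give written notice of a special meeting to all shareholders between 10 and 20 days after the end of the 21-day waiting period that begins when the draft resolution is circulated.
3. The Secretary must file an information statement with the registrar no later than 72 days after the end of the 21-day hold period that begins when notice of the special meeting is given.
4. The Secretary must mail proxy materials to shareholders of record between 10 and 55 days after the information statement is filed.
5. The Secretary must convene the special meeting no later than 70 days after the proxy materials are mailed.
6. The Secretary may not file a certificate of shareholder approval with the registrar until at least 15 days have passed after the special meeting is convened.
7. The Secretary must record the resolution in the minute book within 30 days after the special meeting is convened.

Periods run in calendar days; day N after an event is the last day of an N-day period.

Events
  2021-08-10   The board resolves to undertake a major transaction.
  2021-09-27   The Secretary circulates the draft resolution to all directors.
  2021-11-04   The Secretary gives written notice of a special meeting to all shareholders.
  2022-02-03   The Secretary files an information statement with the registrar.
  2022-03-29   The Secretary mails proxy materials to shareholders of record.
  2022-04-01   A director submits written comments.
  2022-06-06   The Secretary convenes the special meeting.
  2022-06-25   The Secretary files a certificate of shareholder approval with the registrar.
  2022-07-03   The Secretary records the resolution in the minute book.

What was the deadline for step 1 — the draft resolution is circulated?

Step 1 runs from 2021-08-10, when the board resolution is passed. The window is 10–52 days after 2021-08-10; it closes on 2021-10-01.

2021-10-01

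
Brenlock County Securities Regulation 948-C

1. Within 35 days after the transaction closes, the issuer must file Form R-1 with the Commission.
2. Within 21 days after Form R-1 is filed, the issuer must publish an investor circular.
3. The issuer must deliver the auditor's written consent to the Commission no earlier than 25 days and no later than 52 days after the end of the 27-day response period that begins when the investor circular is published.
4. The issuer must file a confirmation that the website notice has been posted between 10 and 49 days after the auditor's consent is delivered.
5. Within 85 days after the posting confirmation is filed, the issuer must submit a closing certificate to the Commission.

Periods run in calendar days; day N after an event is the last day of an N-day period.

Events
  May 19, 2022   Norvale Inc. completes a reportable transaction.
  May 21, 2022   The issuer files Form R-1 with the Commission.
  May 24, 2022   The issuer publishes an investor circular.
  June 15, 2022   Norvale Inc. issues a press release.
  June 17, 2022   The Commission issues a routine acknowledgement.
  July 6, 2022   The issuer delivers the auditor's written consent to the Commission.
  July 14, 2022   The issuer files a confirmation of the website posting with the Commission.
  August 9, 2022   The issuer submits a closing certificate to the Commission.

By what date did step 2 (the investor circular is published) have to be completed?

Step 2 runs from May 21, 2022, when Form R-1 is filed. 21 days after May 21, 2022 is June 11, 2022.

June 11, 2022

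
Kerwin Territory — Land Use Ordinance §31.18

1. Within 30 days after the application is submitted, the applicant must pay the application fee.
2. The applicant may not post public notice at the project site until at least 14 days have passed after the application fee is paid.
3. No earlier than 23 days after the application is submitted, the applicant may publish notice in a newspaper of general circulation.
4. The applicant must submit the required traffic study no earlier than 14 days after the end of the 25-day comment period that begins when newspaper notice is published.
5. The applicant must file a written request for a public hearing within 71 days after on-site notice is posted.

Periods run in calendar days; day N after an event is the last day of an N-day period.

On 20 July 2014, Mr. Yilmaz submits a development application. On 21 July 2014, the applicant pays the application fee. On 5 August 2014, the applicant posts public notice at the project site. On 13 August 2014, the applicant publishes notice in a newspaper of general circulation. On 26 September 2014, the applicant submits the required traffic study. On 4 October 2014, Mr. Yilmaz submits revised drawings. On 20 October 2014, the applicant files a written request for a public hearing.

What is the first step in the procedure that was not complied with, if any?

Step 5

Step 1: 30 days after 20 July 2014 (when the application is submitted) is 19 August 2014; done 21 July 2014 — timely.
Step 2: the earliest permitted date is 14 days after 21 July 2014 (when the application fee is paid), i.e. 4 August 2014; 5 August 2014 is on or after that date.
Step 3: the earliest permitted date is 23 days after 20 July 2014 (when the application is submitted), i.e. 12 August 2014; done 13 August 2014, after the minimum wait.
Step 4: the earliest permitted date is 14 days after 7 September 2014 (end of the 25-day comment period, which began when newspaper notice is published on 13 August 2014), i.e. 21 September 2014; 26 September 2014 is on or after that date.
Step 5: 71 days after 5 August 2014 (when on-site notice is posted) is 15 October 2014; not done until 20 October 2014, 5 days after the deadline.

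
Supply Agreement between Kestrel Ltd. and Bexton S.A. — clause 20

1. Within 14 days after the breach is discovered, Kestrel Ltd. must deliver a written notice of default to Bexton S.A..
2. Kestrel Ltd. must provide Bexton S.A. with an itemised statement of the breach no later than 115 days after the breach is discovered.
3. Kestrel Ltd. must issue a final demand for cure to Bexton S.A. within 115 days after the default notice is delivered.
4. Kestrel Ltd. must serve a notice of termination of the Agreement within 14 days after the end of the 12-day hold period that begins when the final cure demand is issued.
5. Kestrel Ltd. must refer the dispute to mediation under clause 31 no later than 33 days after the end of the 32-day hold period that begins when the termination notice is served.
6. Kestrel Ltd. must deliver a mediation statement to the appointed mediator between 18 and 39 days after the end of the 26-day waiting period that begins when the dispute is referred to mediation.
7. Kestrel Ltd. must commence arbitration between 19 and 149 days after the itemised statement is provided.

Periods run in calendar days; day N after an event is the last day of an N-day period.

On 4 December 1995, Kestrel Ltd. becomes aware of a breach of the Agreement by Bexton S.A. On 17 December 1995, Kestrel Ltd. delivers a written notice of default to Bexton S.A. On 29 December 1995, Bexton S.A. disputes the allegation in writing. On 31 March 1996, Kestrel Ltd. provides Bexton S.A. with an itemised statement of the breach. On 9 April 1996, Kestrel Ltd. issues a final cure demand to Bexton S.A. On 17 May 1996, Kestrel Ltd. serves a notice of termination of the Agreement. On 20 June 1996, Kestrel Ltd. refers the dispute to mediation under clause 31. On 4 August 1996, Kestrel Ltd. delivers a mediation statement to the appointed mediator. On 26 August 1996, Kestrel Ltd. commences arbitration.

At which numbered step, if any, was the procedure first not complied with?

Step 1: 14 days after 4 December 1995 (when the breach is discovered) is 18 December 1995; done 17 December 1995 — timely.
Step 2: 115 days after 4 December 1995 (when the breach is discovered) is 28 March 1996; not done until 31 March 1996, 3 days after the deadline.
The analysis stops there.

Step 2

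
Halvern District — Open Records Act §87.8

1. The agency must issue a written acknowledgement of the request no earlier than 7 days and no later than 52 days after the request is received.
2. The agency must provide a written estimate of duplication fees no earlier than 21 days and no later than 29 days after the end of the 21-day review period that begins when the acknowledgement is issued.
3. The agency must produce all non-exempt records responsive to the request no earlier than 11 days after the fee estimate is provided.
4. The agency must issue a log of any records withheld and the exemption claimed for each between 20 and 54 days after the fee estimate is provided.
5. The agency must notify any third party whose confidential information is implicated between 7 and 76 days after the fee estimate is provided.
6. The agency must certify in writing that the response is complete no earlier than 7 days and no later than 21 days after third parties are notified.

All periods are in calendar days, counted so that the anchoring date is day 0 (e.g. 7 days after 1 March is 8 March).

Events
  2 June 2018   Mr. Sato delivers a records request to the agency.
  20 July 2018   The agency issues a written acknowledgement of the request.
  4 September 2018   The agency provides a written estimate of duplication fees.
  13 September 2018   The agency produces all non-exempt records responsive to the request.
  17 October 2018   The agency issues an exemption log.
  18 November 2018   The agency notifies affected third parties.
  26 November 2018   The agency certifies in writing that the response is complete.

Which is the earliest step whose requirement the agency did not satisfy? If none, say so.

Step 3

Step 1: the window is 7–52 days after 2 June 2018 (when the request is received), so 9 June 2018 through 24 July 2018; done 20 July 2018 — within the window.
Step 2: the window is 21–29 days after 10 August 2018 (end of the 21-day review period, which began when the acknowledgement is issued on 20 July 2018), so 31 August 2018 through 8 September 2018; done 4 September 2018, which is between those dates.
Step 3: the earliest permitted date is 11 days after 4 September 2018 (when the fee estimate is provided), i.e. 15 September 2018; 13 September 2018 is 2 days before the earliest permitted date.
No need to go further; step 3 was not satisfied.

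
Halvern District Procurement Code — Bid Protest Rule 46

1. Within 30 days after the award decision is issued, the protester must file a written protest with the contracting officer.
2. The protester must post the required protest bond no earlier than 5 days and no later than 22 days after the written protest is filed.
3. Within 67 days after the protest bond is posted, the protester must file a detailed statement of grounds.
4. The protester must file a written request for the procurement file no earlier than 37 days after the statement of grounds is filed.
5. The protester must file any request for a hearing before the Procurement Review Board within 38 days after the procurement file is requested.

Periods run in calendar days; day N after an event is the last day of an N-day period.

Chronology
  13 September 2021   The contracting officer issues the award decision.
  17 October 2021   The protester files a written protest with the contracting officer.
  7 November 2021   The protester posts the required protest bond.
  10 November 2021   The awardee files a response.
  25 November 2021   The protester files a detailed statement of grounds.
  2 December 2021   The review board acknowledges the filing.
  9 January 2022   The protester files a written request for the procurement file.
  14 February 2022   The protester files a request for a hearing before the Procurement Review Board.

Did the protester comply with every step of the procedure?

No

Step 1: 30 days after 13 September 2021 (when the award decision is issued) is 13 October 2021; 17 October 2021 misses that deadline by 4 days.
The procedure was therefore not followed at step 1.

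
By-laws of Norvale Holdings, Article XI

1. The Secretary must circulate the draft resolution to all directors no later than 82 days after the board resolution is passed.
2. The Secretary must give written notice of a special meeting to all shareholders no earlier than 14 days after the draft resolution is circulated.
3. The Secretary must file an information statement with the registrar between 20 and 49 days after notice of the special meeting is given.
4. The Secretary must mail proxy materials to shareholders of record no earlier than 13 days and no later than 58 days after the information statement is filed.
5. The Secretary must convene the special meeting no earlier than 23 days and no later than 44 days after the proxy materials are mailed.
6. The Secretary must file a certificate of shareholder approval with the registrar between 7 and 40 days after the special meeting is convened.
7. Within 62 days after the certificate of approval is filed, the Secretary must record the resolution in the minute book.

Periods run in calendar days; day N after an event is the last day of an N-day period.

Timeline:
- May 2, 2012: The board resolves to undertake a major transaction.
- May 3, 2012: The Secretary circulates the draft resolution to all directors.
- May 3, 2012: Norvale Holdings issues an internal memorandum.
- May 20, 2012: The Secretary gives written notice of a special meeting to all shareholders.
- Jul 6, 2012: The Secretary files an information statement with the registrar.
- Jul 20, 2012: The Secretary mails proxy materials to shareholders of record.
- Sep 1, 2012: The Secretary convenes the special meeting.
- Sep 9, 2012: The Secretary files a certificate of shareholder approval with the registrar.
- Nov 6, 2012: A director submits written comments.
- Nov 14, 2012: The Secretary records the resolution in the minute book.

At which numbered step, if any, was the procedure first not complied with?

(1) due by May 2, 2012 + 82 days = Jul 23, 2012; May 3, 2012 is within that limit.
(2) permitted from May 3, 2012 + 14 days = May 17, 2012 onward; May 20, 2012 is on or after that date.
(3) the permitted window runs from May 20, 2012 + 20 = Jun 9, 2012 to May 20, 2012 + 49 = Jul 8, 2012; done Jul 6, 2012 — within the window.
(4) the permitted window runs from Jul 6, 2012 + 13 = Jul 19, 2012 to Jul 6, 2012 + 58 = Sep 2, 2012; done Jul 20, 2012, which is between those dates.
(5) the permitted window runs from Jul 20, 2012 + 23 = Aug 12, 2012 to Jul 20, 2012 + 44 = Sep 2, 2012; done Sep 1, 2012, which is between those dates.
(6) the permitted window runs from Sep 1, 2012 + 7 = Sep 8, 2012 to Sep 1, 2012 + 40 = Oct 11, 2012; done Sep 9, 2012 — within the window.
(7) due by Sep 9, 2012 + 62 days = Nov 10, 2012; not done until Nov 14, 2012, 4 days after the deadline.
That is the first point of non-compliance.

Step 7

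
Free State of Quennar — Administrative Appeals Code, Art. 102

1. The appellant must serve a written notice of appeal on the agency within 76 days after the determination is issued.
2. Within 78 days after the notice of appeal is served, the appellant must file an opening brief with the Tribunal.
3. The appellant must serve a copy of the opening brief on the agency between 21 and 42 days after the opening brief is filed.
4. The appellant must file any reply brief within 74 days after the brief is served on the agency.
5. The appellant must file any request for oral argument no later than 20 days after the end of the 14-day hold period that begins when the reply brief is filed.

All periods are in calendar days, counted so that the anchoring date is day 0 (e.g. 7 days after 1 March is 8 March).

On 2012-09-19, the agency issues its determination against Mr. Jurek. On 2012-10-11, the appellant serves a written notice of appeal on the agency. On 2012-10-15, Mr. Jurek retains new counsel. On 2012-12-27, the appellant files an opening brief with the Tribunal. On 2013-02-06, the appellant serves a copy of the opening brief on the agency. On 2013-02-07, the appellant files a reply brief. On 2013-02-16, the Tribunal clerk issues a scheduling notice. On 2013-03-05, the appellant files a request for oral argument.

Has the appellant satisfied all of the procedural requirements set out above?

Step 1: 76 days after 2012-09-19 (when the determination is issued) is 2012-12-04; done 2012-10-11 — timely.
Step 2: 78 days after 2012-10-11 (when the notice of appeal is served) is 2012-12-28; done 2012-12-27 — timely.
Step 3: the window is 21–42 days after 2012-12-27 (when the opening brief is filed), so 2013-01-17 through 2013-02-07; 2013-02-06 falls inside that range.
Step 4: 74 days after 2013-02-06 (when the brief is served on the agency) is 2013-04-21; completed 2013-02-07, before the deadline.
Step 5: 20 days after 2013-02-21 (end of the 14-day hold period, which began when the reply brief is filed on 2013-02-07) is 2013-03-13; completed 2013-03-05, before the deadline.

Yes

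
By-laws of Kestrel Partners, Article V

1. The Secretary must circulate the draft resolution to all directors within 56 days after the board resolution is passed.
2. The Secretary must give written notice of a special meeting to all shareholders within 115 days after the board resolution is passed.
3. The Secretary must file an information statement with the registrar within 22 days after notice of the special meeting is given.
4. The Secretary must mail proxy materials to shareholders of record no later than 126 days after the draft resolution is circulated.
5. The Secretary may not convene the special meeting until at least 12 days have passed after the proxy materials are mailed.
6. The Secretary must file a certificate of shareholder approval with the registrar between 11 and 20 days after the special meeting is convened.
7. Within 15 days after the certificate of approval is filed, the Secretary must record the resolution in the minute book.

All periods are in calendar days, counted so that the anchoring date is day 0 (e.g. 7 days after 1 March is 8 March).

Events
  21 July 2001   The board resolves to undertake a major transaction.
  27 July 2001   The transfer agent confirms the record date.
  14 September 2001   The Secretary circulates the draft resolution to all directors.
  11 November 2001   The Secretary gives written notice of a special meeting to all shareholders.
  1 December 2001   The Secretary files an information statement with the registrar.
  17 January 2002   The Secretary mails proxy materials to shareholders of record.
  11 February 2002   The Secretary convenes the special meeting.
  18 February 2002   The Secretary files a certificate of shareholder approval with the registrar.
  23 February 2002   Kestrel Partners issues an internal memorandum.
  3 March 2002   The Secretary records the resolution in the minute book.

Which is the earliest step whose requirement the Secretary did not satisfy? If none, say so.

Step 1 — counting 56 days from 21 July 2001 (when the board resolution is passed) gives a deadline of 15 September 2001; completed 14 September 2001, before the deadline.
Step 2 — counting 115 days from 21 July 2001 (when the board resolution is passed) gives a deadline of 13 November 2001; done 11 November 2001 — timely.
Step 3 — counting 22 days from 11 November 2001 (when notice of the special meeting is given) gives a deadline of 3 December 2001; done 1 December 2001 — timely.
Step 4 — counting 126 days from 14 September 2001 (when the draft resolution is circulated) gives a deadline of 18 January 2002; completed 17 January 2002, before the deadline.
Step 5 — must wait 12 days from 17 January 2002 (when the proxy materials are mailed), so not before 29 January 2002; done 11 February 2002 — permitted.
Step 6 — 11 and 20 days from 11 February 2002 (when the special meeting is convened) are 22 February 2002 and 3 March 2002 respectively; 18 February 2002 is 4 days too early.
The analysis stops there.

Step 6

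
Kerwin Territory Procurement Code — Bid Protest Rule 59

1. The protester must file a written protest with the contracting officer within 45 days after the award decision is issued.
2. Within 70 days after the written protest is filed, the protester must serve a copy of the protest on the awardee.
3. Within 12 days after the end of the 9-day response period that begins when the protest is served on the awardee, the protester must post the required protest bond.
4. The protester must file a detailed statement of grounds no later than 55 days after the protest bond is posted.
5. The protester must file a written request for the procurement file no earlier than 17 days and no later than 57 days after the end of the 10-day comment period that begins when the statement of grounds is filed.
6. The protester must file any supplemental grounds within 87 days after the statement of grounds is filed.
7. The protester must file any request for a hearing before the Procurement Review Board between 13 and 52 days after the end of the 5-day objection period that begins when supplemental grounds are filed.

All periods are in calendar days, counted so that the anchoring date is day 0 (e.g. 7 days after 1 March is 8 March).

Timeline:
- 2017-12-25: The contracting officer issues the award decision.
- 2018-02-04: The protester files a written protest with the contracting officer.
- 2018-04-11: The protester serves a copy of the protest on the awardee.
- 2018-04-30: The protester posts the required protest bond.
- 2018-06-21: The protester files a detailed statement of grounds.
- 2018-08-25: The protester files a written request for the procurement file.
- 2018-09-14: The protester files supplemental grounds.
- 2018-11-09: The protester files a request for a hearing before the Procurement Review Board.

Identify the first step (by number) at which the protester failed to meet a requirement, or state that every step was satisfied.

None — every step was satisfied

Step 1 — counting 45 days from 2017-12-25 (when the award decision is issued) gives a deadline of 2018-02-08; 2018-02-04 is within that limit.
Step 2 — counting 70 days from 2018-02-04 (when the written protest is filed) gives a deadline of 2018-04-15; done 2018-04-11 — timely.
Step 3 — counting 12 days from 2018-04-20 (end of the 9-day response period, which began when the protest is served on the awardee on 2018-04-11) gives a deadline of 2018-05-02; 2018-04-30 is within that limit.
Step 4 — counting 55 days from 2018-04-30 (when the protest bond is posted) gives a deadline of 2018-06-24; completed 2018-06-21, before the deadline.
Step 5 — 17 and 57 days from 2018-07-01 (end of the 10-day comment period, which began when the statement of grounds is filed on 2018-06-21) are 2018-07-18 and 2018-08-27 respectively; 2018-08-25 falls inside that range.
Step 6 — counting 87 days from 2018-06-21 (when the statement of grounds is filed) gives a deadline of 2018-09-16; done 2018-09-14 — timely.
Step 7 — 13 and 52 days from 2018-09-19 (end of the 5-day objection period, which began when supplemental grounds are filed on 2018-09-14) are 2018-10-02 and 2018-11-10 respectively; done 2018-11-09, which is between those dates.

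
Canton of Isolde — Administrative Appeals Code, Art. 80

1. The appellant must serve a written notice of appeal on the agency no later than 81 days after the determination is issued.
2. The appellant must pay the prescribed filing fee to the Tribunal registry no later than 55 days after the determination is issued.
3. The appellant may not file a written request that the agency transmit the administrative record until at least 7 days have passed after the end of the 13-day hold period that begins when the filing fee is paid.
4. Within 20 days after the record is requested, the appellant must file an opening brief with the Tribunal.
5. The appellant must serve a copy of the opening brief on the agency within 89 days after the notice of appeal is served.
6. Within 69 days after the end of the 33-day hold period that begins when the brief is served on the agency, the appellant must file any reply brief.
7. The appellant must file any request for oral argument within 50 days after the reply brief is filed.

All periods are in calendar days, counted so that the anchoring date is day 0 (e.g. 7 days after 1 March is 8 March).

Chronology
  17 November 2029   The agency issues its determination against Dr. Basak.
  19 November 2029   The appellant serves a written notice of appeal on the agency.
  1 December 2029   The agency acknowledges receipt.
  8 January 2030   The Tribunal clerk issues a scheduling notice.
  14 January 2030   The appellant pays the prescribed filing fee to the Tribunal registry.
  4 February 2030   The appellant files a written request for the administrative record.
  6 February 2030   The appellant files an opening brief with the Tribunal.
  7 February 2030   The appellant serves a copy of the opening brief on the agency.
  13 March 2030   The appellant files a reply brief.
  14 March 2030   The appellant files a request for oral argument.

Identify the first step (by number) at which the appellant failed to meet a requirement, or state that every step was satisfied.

Step 2

Step 1 — counting 81 days from 17 November 2029 (when the determination is issued) gives a deadline of 6 February 2030; completed 19 November 2029, before the deadline.
Step 2 — counting 55 days from 17 November 2029 (when the determination is issued) gives a deadline of 11 January 2030; 14 January 2030 misses that deadline by 3 days.
That is the first point of non-compliance.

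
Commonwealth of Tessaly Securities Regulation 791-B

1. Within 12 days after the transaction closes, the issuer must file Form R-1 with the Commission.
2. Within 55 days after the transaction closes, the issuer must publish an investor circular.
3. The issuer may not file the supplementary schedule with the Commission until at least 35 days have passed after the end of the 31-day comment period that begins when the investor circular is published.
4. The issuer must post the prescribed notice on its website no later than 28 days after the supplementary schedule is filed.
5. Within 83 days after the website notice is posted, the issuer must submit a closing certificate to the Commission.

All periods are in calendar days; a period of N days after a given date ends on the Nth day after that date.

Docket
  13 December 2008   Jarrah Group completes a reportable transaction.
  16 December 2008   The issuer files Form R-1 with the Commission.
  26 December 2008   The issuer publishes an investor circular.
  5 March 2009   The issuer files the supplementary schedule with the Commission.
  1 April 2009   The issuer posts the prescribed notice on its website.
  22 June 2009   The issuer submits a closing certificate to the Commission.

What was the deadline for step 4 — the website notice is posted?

Step 4 runs from 5 March 2009, when the supplementary schedule is filed. 28 days after 5 March 2009 is 2 April 2009.

2 April 2009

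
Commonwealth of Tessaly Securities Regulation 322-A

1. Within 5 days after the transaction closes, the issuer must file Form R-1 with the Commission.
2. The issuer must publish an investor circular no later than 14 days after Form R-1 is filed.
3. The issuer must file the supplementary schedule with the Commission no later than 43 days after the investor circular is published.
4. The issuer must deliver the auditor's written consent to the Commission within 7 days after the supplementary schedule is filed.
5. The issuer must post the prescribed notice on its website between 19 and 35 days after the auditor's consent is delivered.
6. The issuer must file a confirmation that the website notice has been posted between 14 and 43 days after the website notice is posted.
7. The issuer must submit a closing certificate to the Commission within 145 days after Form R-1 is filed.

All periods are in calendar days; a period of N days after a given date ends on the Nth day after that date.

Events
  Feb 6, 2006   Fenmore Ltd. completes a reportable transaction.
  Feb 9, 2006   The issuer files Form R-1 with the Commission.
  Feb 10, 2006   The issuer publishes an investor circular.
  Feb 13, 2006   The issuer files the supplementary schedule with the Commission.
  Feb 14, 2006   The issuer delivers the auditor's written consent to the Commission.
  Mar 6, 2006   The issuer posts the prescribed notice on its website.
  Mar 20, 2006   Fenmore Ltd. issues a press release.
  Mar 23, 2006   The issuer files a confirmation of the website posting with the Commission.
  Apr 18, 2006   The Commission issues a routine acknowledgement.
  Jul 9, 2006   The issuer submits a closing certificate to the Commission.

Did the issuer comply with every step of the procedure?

(1) due by Feb 6, 2006 + 5 days = Feb 11, 2006; completed Feb 9, 2006, before the deadline.
(2) due by Feb 9, 2006 + 14 days = Feb 23, 2006; done Feb 10, 2006 — timely.
(3) due by Feb 10, 2006 + 43 days = Mar 25, 2006; done Feb 13, 2006 — timely.
(4) due by Feb 13, 2006 + 7 days = Feb 20, 2006; completed Feb 14, 2006, before the deadline.
(5) the permitted window runs from Feb 14, 2006 + 19 = Mar 5, 2006 to Feb 14, 2006 + 35 = Mar 21, 2006; done Mar 6, 2006, which is between those dates.
(6) the permitted window runs from Mar 6, 2006 + 14 = Mar 20, 2006 to Mar 6, 2006 + 43 = Apr 18, 2006; done Mar 23, 2006, which is between those dates.
(7) due by Feb 9, 2006 + 145 days = Jul 4, 2006; done Jul 9, 2006 — 5 days late.

No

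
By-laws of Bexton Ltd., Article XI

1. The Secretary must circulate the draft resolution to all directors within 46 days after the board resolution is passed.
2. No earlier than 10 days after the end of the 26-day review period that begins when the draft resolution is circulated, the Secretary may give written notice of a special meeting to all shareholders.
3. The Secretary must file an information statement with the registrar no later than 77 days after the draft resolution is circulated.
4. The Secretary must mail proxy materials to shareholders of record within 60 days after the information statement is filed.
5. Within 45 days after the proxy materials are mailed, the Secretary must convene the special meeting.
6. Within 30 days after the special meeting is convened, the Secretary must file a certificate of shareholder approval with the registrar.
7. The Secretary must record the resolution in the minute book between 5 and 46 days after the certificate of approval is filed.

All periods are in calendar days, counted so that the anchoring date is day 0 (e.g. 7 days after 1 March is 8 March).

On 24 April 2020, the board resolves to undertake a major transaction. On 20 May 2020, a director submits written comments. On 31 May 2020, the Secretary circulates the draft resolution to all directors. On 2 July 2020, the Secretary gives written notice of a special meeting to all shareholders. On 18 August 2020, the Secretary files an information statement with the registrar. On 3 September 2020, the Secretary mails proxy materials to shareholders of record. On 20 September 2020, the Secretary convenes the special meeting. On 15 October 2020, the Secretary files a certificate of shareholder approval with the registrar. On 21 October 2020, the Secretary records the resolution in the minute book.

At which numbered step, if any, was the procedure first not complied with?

Step 2

Step 1: 46 days after 24 April 2020 (when the board resolution is passed) is 9 June 2020; 31 May 2020 is within that limit.
Step 2: the earliest permitted date is 10 days after 26 June 2020 (end of the 26-day review period, which began when the draft resolution is circulated on 31 May 2020), i.e. 6 July 2020; 2 July 2020 is 4 days before the earliest permitted date.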